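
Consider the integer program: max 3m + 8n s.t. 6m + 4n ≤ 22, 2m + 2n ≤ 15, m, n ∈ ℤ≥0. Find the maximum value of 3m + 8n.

40

Relaxing integrality, the LP optimum is 44.00 at (m,n) = (0, 5.5), which is not an integer point.
(m,n)=(0,5): 6·0+4·5=20≤22, 2·0+2·5=10≤15, objective 40.
(m,n)=(1,4): 6·1+4·4=22≤22, 2·1+2·4=10≤15, objective 35.
(m,n)=(0,4): 6·0+4·4=16≤22, 2·0+2·4=8≤15, objective 32.
Maximum is 40 at (m,n)=(0,5).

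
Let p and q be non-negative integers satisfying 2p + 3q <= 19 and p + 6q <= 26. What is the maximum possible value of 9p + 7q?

81

Relaxing integrality, the LP optimum is 85.50 at (p,q) = (9.5, 0), which is not an integer point.
(p,q)=(9,0): 2·9+3·0=18≤19, 1·9+6·0=9≤26, objective 81.
(p,q)=(8,1): 2·8+3·1=19≤19, 1·8+6·1=14≤26, objective 79.
(p,q)=(8,0): 2·8+3·0=16≤19, 1·8+6·0=8≤26, objective 72.
Maximum is 81 at (p,q)=(9,0).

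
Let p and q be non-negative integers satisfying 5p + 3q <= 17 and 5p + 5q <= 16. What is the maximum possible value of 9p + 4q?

27

Relaxing integrality, the LP optimum is 28.80 at (p,q) = (3.2, 0), which is not an integer point.
(p,q)=(3,0): 5·3+3·0=15≤17, 5·3+5·0=15≤16, objective 27.
(p,q)=(2,1): 5·2+3·1=13≤17, 5·2+5·1=15≤16, objective 22.
(p,q)=(2,0): 5·2+3·0=10≤17, 5·2+5·0=10≤16, objective 18.
No feasible integer point exceeds 27.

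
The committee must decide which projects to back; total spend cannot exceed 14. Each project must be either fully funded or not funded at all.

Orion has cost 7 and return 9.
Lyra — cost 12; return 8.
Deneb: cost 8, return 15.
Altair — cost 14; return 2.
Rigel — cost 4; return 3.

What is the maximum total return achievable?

18

This is an integer program with binary decision variables.
Take Deneb and Rigel: cost 8 + 4 = 12 ≤ 14, return 15 + 3 = 18.
No other feasible combination does better.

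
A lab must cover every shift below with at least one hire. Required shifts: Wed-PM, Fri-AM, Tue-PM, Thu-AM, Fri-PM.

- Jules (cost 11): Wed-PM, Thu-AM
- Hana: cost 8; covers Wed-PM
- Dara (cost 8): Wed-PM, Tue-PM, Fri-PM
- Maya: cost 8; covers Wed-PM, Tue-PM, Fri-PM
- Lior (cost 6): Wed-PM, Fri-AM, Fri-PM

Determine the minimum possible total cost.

This is an integer covering problem.
Choose Jules, Dara, and Lior: together they cover Wed-PM, Fri-AM, Tue-PM, Thu-AM, Fri-PM — every shift.
Total cost: 11 + 8 + 6 = 25.
No cover costs less than 25.

25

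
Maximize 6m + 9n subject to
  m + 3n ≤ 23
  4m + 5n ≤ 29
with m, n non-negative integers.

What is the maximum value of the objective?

51

(m,n)=(1,5): 1·1+3·5=16≤23, 4·1+5·5=29≤29, objective 51.
(m,n)=(2,4): 1·2+3·4=14≤23, 4·2+5·4=28≤29, objective 48.
(m,n)=(0,5): 1·0+3·5=15≤23, 4·0+5·5=25≤29, objective 45.
The best lattice point is (1,5), giving 51.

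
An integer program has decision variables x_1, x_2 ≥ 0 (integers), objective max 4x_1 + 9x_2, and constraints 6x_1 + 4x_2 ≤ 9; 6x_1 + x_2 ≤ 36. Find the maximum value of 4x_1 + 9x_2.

18

(x_1,x_2)=(0,2): 6·0+4·2=8≤9, 6·0+1·2=2≤36, objective 18.
(x_1,x_2)=(0,1): 6·0+4·1=4≤9, 6·0+1·1=1≤36, objective 9.
Maximum is 18 at (x_1,x_2)=(0,2).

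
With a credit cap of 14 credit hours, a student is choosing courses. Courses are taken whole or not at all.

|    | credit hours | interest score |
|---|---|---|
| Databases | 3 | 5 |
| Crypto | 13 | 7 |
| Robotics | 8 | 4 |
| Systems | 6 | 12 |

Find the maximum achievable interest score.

Allowing fractional choices, the relaxed optimum would be about 19.7, but courses are indivisible.
Systems: credit hours 6 ≤ 14, interest score 12.
Robotics + Systems: credit hours 8 + 6 = 14 ≤ 14, interest score 4 + 12 = 16.
Databases + Systems: credit hours 3 + 6 = 9 ≤ 14, interest score 5 + 12 = 17.
Best is Databases and Systems with total interest score 17.

17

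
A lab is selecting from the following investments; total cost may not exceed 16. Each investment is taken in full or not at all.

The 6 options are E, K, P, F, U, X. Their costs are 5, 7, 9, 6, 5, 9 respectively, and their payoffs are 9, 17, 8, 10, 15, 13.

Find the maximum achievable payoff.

K + U: cost 7 + 5 = 12 ≤ 16, payoff 17 + 15 = 32.
K + X: cost 7 + 9 = 16 ≤ 16, payoff 17 + 13 = 30.
E + F + U: cost 5 + 6 + 5 = 16 ≤ 16, payoff 9 + 10 + 15 = 34.
Best is E, F, and U with total payoff 34.

34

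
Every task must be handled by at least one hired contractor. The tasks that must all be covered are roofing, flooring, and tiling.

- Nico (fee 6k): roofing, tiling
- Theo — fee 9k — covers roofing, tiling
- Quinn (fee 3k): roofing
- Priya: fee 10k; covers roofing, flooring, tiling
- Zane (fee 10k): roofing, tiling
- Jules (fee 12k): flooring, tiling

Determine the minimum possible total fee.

10

This is a weighted set-cover instance.
Priya alone covers roofing, flooring, tiling — every task.
Total fee: 10.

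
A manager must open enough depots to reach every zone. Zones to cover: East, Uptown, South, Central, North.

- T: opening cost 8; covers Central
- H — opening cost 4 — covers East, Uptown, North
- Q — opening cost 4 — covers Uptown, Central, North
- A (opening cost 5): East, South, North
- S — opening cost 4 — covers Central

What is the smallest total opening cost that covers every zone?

The greedy cost-per-new-zone heuristic would pick H, Q, and A for 13, but a cheaper cover exists.
Choose Q and A: together they cover East, Uptown, South, Central, North — every zone.
Total opening cost: 4 + 5 = 9.
No cover costs less than 9.

9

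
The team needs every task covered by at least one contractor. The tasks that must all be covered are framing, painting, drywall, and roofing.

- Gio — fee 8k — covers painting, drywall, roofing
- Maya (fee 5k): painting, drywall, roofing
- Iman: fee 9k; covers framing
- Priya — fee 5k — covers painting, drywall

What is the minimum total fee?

14

Choose Maya and Iman: together they cover framing, painting, drywall, roofing — every task.
Total fee: 5 + 9 = 14.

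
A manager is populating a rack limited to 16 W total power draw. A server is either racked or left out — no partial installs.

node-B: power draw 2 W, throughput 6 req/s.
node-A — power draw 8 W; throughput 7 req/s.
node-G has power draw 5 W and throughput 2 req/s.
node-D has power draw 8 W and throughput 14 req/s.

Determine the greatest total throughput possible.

Treat it as a binary knapsack problem.
Allowing fractional choices, the relaxed optimum would be about 25.2, but servers are indivisible.
node-A + node-D: power draw 8 + 8 = 16 ≤ 16, throughput 7 + 14 = 21.
node-B + node-G + node-D: power draw 2 + 5 + 8 = 15 ≤ 16, throughput 6 + 2 + 14 = 22.
Best is node-B, node-G, and node-D with total throughput 22.

22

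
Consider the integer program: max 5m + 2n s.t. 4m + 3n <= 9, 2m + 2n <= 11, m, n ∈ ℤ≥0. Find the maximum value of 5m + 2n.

10

(m,n)=(2,0): 4·2+3·0=8≤9, 2·2+2·0=4≤11, objective 10.
(m,n)=(1,1): 4·1+3·1=7≤9, 2·1+2·1=4≤11, objective 7.
Maximum is 10 at (m,n)=(2,0).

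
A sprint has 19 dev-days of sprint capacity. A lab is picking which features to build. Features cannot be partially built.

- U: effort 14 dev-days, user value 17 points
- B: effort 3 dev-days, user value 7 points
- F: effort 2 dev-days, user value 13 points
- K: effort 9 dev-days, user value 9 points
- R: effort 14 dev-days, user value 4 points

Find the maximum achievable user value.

This is a 0-1 knapsack instance.
B + F + K: effort 3 + 2 + 9 = 14 ≤ 19, user value 7 + 13 + 9 = 29.
U + B + F: effort 14 + 3 + 2 = 19 ≤ 19, user value 17 + 7 + 13 = 37.
U + F: effort 14 + 2 = 16 ≤ 19, user value 17 + 13 = 30.
Best is U, B, and F with total user value 37.

37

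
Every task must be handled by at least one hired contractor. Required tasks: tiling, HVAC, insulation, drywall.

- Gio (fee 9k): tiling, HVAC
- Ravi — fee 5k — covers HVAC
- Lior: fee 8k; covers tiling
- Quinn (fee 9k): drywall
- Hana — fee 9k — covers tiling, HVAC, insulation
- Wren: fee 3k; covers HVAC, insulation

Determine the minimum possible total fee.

The greedy cost-per-new-task heuristic would pick Wren, Lior, and Quinn for 20, but a cheaper cover exists.
Choose Quinn and Hana: together they cover tiling, HVAC, insulation, drywall — every task.
Total fee: 9 + 9 = 18.
No cover costs less than 18.

18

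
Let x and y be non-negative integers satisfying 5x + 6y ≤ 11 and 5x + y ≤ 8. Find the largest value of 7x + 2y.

The continuous relaxation peaks at (1.48, 0.6) with value 11.56; rounding to a feasible lattice point costs some objective.
(x,y)=(1,1): 5·1+6·1=11≤11, 5·1+1·1=6≤8, objective 9.
(x,y)=(1,0): 5·1+6·0=5≤11, 5·1+1·0=5≤8, objective 7.
(x,y)=(0,1): 5·0+6·1=6≤11, 5·0+1·1=1≤8, objective 2.
(x,y)=(0,0): 5·0+6·0=0≤11, 5·0+1·0=0≤8, objective 0.
No feasible integer point exceeds 9.

9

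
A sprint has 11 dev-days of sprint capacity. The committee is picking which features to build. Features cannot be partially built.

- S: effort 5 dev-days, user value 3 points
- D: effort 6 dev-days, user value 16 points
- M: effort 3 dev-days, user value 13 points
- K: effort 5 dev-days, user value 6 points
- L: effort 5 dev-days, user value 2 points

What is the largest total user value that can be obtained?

29

Treat it as a binary knapsack problem.
Take D and M: effort 6 + 3 = 9 ≤ 11, user value 16 + 13 = 29.
No other feasible combination does better.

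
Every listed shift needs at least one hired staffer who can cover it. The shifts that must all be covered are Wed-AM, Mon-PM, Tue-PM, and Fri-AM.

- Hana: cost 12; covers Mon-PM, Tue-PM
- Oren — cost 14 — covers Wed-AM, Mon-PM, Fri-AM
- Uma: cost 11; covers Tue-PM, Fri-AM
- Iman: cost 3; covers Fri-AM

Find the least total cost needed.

Choose Oren and Uma: together they cover Wed-AM, Mon-PM, Tue-PM, Fri-AM — every shift.
Total cost: 14 + 11 = 25.

25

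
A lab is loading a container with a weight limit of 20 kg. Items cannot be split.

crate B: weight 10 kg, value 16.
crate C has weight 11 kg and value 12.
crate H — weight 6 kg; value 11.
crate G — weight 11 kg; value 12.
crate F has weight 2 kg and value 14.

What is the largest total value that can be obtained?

Take crate B, crate H, and crate F: weight 10 + 6 + 2 = 18 ≤ 20, value 16 + 11 + 14 = 41.
No other feasible combination does better.

41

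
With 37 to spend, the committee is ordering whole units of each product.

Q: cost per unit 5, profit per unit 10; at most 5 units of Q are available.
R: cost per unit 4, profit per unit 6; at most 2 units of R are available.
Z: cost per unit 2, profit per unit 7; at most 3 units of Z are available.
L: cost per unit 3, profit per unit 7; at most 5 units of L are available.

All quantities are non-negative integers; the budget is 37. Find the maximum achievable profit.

86

Z has the best ratio (7/2); taking only Z gives at most 3×7 = 21 (stopped by the supply cap of 3).
Mixing does better — 3×Q, 3×Z, and 5×L: cost 36 ≤ 37, profit 3·10 + 3·7 + 5·7 = 86.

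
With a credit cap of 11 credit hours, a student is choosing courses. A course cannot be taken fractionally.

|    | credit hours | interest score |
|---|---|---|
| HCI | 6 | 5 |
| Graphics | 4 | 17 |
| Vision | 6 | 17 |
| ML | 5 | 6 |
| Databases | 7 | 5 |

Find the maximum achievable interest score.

34

Allowing fractional choices, the relaxed optimum would be about 35.2, but courses are indivisible.
Vision + ML: credit hours 6 + 5 = 11 ≤ 11, interest score 17 + 6 = 23.
Graphics + Vision: credit hours 4 + 6 = 10 ≤ 11, interest score 17 + 17 = 34.
Graphics + ML: credit hours 4 + 5 = 9 ≤ 11, interest score 17 + 6 = 23.
Best is Graphics and Vision with total interest score 34.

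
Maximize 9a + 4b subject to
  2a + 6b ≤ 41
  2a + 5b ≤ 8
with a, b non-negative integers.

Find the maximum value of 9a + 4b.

36

(a,b)=(4,0): 2·4+6·0=8≤41, 2·4+5·0=8≤8, objective 36.
(a,b)=(3,0): 2·3+6·0=6≤41, 2·3+5·0=6≤8, objective 27.
No feasible integer point exceeds 36.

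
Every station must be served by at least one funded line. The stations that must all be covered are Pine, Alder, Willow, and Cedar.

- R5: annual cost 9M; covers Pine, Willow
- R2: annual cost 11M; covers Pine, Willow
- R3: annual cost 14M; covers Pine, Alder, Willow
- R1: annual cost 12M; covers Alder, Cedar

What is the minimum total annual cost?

Choose R5 and R1: together they cover Pine, Alder, Willow, Cedar — every station.
Total annual cost: 9 + 12 = 21.
No cover costs less than 21.

21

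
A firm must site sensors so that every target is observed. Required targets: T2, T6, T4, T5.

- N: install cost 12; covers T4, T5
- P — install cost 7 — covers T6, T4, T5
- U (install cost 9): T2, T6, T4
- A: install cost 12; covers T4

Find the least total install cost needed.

16

Choose P and U: together they cover T2, T6, T4, T5 — every target.
Total install cost: 7 + 9 = 16.
No cover costs less than 16.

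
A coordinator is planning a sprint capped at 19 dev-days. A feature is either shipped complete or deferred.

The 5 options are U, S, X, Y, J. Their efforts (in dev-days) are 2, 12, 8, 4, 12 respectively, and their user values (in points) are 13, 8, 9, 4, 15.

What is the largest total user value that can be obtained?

Take U, Y, and J: effort 2 + 4 + 12 = 18 ≤ 19, user value 13 + 4 + 15 = 32.
No other feasible combination does better.

32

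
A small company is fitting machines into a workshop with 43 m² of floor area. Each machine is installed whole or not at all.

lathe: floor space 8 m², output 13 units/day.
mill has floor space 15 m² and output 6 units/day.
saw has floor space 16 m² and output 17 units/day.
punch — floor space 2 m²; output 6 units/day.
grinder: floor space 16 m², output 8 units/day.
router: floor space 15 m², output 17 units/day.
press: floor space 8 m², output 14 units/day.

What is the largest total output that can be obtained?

lathe + saw + punch + router: floor space 8 + 16 + 2 + 15 = 41 ≤ 43, output 13 + 17 + 6 + 17 = 53.
saw + punch + router + press: floor space 16 + 2 + 15 + 8 = 41 ≤ 43, output 17 + 6 + 17 + 14 = 54.
lathe + punch + router + press: floor space 8 + 2 + 15 + 8 = 33 ≤ 43, output 13 + 6 + 17 + 14 = 50.
Best is saw, punch, router, and press with total output 54.

54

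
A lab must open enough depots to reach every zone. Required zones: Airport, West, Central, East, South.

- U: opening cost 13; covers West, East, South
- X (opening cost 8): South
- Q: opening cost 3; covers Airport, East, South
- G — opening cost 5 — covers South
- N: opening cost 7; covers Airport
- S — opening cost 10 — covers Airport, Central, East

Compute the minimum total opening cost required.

Choose U and S: together they cover Airport, West, Central, East, South — every zone.
Total opening cost: 13 + 10 = 23.

23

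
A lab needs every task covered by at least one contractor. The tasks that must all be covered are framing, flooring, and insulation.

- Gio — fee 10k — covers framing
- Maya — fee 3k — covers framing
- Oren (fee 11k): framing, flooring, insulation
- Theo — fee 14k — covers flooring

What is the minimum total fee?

Oren alone covers framing, flooring, insulation — every task.
Total fee: 11.

11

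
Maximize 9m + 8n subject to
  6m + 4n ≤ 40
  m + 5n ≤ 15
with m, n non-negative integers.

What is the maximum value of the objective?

(m,n)=(6,1): 6·6+4·1=40≤40, 1·6+5·1=11≤15, objective 62.
(m,n)=(5,2): 6·5+4·2=38≤40, 1·5+5·2=15≤15, objective 61.
(m,n)=(6,0): 6·6+4·0=36≤40, 1·6+5·0=6≤15, objective 54.
(m,n)=(5,1): 6·5+4·1=34≤40, 1·5+5·1=10≤15, objective 53.
The best lattice point is (6,1), giving 62.

62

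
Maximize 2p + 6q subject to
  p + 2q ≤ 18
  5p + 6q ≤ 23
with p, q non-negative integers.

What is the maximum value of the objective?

Relaxing integrality, the LP optimum is 23.00 at (p,q) = (0, 3.83), which is not an integer point.
(p,q)=(1,3) is feasible, giving 20.
(p,q)=(0,3) is feasible, giving 18.
(p,q)=(2,2) is feasible, giving 16.
(p,q)=(1,2) is feasible, giving 14.
No feasible integer point exceeds 20.

20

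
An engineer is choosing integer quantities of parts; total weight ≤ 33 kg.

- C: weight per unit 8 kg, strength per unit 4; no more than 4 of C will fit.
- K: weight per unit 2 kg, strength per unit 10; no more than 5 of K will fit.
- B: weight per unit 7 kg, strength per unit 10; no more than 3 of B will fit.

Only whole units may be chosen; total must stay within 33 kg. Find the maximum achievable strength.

K has the best ratio (10/2); taking only K gives at most 5×10 = 50 (stopped by the supply cap of 5).
Mixing does better — 5×K and 3×B: weight 31 ≤ 33, strength 5·10 + 3·10 = 80.

80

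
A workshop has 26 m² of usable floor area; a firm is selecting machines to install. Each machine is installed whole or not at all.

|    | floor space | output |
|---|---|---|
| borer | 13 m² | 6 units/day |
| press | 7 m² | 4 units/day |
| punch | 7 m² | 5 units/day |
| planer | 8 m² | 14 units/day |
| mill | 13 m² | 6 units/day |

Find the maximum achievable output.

This is a 0-1 knapsack instance.
planer + mill: floor space 8 + 13 = 21 ≤ 26, output 14 + 6 = 20.
press + punch + planer: floor space 7 + 7 + 8 = 22 ≤ 26, output 4 + 5 + 14 = 23.
borer + planer: floor space 13 + 8 = 21 ≤ 26, output 6 + 14 = 20.
Best is press, punch, and planer with total output 23.

23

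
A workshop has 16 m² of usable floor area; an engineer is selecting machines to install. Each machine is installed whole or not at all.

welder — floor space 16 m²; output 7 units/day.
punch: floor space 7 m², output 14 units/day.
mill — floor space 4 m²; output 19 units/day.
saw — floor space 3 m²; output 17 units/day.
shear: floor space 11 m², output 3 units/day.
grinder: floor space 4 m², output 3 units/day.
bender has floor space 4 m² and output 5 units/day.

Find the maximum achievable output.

This is an integer program with binary decision variables.
Allowing fractional choices, the relaxed optimum would be about 52.5, but machines are indivisible.
punch + mill + saw: floor space 7 + 4 + 3 = 14 ≤ 16, output 14 + 19 + 17 = 50.
mill + saw + bender: floor space 4 + 3 + 4 = 11 ≤ 16, output 19 + 17 + 5 = 41.
mill + saw + grinder + bender: floor space 4 + 3 + 4 + 4 = 15 ≤ 16, output 19 + 17 + 3 + 5 = 44.
Best is punch, mill, and saw with total output 50.

50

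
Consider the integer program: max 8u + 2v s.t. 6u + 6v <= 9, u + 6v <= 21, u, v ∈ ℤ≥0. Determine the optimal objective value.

8

(u,v)=(1,0): 6·1+6·0=6≤9, 1·1+6·0=1≤21, objective 8.
(u,v)=(0,1): 6·0+6·1=6≤9, 1·0+6·1=6≤21, objective 2.
(u,v)=(0,0): 6·0+6·0=0≤9, 1·0+6·0=0≤21, objective 0.
The best lattice point is (1,0), giving 8.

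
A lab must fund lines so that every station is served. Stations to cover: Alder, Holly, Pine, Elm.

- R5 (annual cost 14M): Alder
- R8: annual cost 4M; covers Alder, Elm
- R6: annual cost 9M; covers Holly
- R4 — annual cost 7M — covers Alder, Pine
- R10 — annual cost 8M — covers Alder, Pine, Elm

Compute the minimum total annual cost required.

The greedy cost-per-new-station heuristic would pick R8, R4, and R6 for 20, but a cheaper cover exists.
Choose R6 and R10: together they cover Alder, Holly, Pine, Elm — every station.
Total annual cost: 9 + 8 = 17.
No cover costs less than 17.

17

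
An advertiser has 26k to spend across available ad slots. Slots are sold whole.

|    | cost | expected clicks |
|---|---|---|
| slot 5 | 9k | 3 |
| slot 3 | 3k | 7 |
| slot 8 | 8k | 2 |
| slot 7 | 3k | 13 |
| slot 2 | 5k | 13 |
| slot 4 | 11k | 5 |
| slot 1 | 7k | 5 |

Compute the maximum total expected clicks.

Take slot 3, slot 8, slot 7, slot 2, and slot 1: cost 3 + 8 + 3 + 5 + 7 = 26 ≤ 26, expected clicks 7 + 2 + 13 + 13 + 5 = 40.
No other feasible combination does better.

40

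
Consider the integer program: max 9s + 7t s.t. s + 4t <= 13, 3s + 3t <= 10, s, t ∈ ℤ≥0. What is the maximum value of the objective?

27

(s,t)=(3,0) is feasible, giving 27.
(s,t)=(2,1) is feasible, giving 25.
(s,t)=(2,0) is feasible, giving 18.
The best lattice point is (3,0), giving 27.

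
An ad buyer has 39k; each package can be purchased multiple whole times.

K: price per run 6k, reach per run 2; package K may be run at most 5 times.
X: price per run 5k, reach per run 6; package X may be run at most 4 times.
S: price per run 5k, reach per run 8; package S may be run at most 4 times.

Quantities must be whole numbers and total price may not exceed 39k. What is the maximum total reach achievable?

S has the best ratio (8/5); taking only S gives at most 4×8 = 32 (stopped by the supply cap of 4).
Mixing does better — 3×X and 4×S: price 35 ≤ 39, reach 3·6 + 4·8 = 50.

50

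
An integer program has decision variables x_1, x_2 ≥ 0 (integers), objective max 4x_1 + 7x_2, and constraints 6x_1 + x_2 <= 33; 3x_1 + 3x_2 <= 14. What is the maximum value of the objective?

Relaxing integrality, the LP optimum is 32.67 at (x_1,x_2) = (0, 4.67), which is not an integer point.
(x_1,x_2)=(0,4): 6·0+1·4=4≤33, 3·0+3·4=12≤14, objective 28.
(x_1,x_2)=(1,3): 6·1+1·3=9≤33, 3·1+3·3=12≤14, objective 25.
(x_1,x_2)=(0,3): 6·0+1·3=3≤33, 3·0+3·3=9≤14, objective 21.
Maximum is 28 at (x_1,x_2)=(0,4).

28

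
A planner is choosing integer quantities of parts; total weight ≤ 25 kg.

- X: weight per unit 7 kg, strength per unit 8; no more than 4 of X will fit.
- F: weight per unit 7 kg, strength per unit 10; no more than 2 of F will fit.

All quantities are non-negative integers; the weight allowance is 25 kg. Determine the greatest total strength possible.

2×X and 1×F: weight 21 ≤ 25, strength 2·8 + 1·10 = 26.
1×X and 2×F: weight 21 ≤ 25, strength 1·8 + 2·10 = 28.
Best is 28.

28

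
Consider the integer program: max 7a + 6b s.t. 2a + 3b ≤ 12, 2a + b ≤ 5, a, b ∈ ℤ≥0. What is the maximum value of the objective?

Relaxing integrality, the LP optimum is 26.25 at (a,b) = (0.75, 3.5), which is not an integer point.
(a,b)=(1,3): 2·1+3·3=11≤12, 2·1+1·3=5≤5, objective 25.
(a,b)=(0,4): 2·0+3·4=12≤12, 2·0+1·4=4≤5, objective 24.
The best lattice point is (1,3), giving 25.

25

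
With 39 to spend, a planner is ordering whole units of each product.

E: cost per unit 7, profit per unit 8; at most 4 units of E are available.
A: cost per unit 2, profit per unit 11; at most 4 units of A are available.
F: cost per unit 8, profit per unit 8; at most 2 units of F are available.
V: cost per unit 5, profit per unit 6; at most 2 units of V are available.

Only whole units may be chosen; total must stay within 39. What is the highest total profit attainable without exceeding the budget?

80

Take 3×E, 4×A, and 2×V: cost 39 ≤ 39, profit 3·8 + 4·11 + 2·6 = 80.
A has the best ratio (11/2) and is taken to its limit of 4; remaining capacity is filled optimally with the others.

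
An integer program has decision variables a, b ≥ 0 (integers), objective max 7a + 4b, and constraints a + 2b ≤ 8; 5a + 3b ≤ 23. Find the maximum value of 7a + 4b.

Relaxing integrality, the LP optimum is 32.20 at (a,b) = (4.6, 0), which is not an integer point.
(a,b)=(4,1): 1·4+2·1=6≤8, 5·4+3·1=23≤23, objective 32.
(a,b)=(3,2): 1·3+2·2=7≤8, 5·3+3·2=21≤23, objective 29.
(a,b)=(4,0): 1·4+2·0=4≤8, 5·4+3·0=20≤23, objective 28.
The best lattice point is (4,1), giving 32.

32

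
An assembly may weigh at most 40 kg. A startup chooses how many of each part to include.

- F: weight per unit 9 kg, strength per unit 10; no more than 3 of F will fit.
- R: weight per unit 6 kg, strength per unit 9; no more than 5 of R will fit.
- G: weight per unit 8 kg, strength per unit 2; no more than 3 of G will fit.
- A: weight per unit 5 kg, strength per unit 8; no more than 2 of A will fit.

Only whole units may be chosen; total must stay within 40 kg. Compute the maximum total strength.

61

This is a bounded integer knapsack.
A has the best ratio (8/5); taking only A gives at most 2×8 = 16 (stopped by the supply cap of 2).
Mixing does better — 5×R and 2×A: weight 40 ≤ 40, strength 5·9 + 2·8 = 61.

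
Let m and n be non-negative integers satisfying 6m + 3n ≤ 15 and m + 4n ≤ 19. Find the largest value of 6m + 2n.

14

(m,n)=(2,1): 6·2+3·1=15≤15, 1·2+4·1=6≤19, objective 14.
(m,n)=(2,0): 6·2+3·0=12≤15, 1·2+4·0=2≤19, objective 12.
The best lattice point is (2,1), giving 14.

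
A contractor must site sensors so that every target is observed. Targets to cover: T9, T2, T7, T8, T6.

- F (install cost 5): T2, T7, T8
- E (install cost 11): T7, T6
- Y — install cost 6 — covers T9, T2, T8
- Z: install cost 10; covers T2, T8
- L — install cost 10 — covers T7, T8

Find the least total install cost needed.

Choose E and Y: together they cover T9, T2, T7, T8, T6 — every target.
Total install cost: 11 + 6 = 17.

17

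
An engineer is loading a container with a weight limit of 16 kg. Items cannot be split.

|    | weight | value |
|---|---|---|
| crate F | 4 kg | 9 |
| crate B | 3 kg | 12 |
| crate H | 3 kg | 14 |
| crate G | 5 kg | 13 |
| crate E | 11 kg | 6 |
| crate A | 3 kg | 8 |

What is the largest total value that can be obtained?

48

Allowing fractional choices, the relaxed optimum would be about 51.5, but items are indivisible.
crate F + crate H + crate G + crate A: weight 4 + 3 + 5 + 3 = 15 ≤ 16, value 9 + 14 + 13 + 8 = 44.
crate B + crate H + crate G + crate A: weight 3 + 3 + 5 + 3 = 14 ≤ 16, value 12 + 14 + 13 + 8 = 47.
crate F + crate B + crate H + crate G: weight 4 + 3 + 3 + 5 = 15 ≤ 16, value 9 + 12 + 14 + 13 = 48.
Best is crate F, crate B, crate H, and crate G with total value 48.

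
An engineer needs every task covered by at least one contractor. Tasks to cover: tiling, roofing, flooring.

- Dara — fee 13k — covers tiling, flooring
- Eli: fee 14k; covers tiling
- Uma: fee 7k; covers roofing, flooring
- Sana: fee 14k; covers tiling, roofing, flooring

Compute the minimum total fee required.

14

The greedy cost-per-new-task heuristic would pick Uma and Dara for 20, but a cheaper cover exists.
Sana alone covers tiling, roofing, flooring — every task.
Total fee: 14.
No cover costs less than 14.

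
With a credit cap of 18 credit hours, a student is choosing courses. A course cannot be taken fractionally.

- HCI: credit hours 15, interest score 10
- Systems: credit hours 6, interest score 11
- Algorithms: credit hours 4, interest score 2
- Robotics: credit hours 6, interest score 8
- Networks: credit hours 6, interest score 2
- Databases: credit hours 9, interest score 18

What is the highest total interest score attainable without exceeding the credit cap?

29

Take Systems and Databases: credit hours 6 + 9 = 15 ≤ 18, interest score 11 + 18 = 29.
No other feasible combination does better.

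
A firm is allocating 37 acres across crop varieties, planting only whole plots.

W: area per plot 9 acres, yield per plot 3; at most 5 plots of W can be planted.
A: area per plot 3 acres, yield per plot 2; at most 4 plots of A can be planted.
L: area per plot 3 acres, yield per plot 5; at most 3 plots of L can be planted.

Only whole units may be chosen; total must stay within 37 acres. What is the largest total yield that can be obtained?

27

Take 2×W, 3×A, and 3×L: area 36 ≤ 37, yield 2·3 + 3·2 + 3·5 = 27.
L has the best ratio (5/3) and is taken to its limit of 3; remaining capacity is filled optimally with the others.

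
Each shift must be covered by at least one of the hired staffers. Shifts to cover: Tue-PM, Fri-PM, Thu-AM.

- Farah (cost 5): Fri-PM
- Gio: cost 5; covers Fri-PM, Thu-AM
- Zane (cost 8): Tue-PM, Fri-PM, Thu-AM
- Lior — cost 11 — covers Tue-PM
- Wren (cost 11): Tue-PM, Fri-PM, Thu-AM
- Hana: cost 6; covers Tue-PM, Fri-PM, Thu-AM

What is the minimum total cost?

6

This is a weighted set-cover instance.
Hana alone covers Tue-PM, Fri-PM, Thu-AM — every shift.
Total cost: 6.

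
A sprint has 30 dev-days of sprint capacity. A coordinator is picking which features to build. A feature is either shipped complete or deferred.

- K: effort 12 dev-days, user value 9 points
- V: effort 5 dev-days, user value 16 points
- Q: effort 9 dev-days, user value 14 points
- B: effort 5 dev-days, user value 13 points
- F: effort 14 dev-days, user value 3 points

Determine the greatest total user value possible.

43

V + Q + B: effort 5 + 9 + 5 = 19 ≤ 30, user value 16 + 14 + 13 = 43.
K + V + Q: effort 12 + 5 + 9 = 26 ≤ 30, user value 9 + 16 + 14 = 39.
Best is V, Q, and B with total user value 43.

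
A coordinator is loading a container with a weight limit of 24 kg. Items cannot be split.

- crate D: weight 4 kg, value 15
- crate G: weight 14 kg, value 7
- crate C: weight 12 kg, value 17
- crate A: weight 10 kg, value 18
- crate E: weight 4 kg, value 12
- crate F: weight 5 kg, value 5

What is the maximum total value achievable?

Allowing fractional choices, the relaxed optimum would be about 53.5, but items are indivisible.
crate D + crate A + crate E: weight 4 + 10 + 4 = 18 ≤ 24, value 15 + 18 + 12 = 45.
crate D + crate C + crate E: weight 4 + 12 + 4 = 20 ≤ 24, value 15 + 17 + 12 = 44.
crate D + crate A + crate E + crate F: weight 4 + 10 + 4 + 5 = 23 ≤ 24, value 15 + 18 + 12 + 5 = 50.
Best is crate D, crate A, crate E, and crate F with total value 50.

50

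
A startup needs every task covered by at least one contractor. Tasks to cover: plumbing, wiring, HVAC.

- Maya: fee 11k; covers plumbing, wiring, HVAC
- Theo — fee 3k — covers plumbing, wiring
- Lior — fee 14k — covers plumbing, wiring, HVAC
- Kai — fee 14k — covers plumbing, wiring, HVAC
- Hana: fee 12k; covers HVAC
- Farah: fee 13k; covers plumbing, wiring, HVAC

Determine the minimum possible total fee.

The greedy cost-per-new-task heuristic would pick Theo and Maya for 14, but a cheaper cover exists.
Maya alone covers plumbing, wiring, HVAC — every task.
Total fee: 11.
No cover costs less than 11.

11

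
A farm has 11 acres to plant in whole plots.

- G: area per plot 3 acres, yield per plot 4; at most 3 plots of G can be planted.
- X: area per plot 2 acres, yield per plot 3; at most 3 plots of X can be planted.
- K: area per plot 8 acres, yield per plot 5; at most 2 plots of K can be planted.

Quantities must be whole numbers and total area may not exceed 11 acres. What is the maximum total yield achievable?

X has the best ratio (3/2); taking only X gives at most 3×3 = 9 (stopped by the supply cap of 3).
Mixing does better — 3×G and 1×X: area 11 ≤ 11, yield 3·4 + 1·3 = 15.

15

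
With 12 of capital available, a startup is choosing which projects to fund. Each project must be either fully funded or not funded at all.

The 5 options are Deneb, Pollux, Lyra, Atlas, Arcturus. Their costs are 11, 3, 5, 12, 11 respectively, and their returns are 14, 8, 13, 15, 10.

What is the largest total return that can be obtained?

21

Take Pollux and Lyra: cost 3 + 5 = 8 ≤ 12, return 8 + 13 = 21.
No other feasible combination does better.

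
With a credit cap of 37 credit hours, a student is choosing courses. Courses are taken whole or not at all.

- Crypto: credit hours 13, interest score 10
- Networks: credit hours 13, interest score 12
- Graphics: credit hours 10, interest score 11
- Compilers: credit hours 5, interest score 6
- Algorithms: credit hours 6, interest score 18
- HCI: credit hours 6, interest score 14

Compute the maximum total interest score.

This is an integer program with binary decision variables.
Allowing fractional choices, the relaxed optimum would be about 58.2, but courses are indivisible.
Networks + Graphics + Algorithms + HCI: credit hours 13 + 10 + 6 + 6 = 35 ≤ 37, interest score 12 + 11 + 18 + 14 = 55.
Networks + Compilers + Algorithms + HCI: credit hours 13 + 5 + 6 + 6 = 30 ≤ 37, interest score 12 + 6 + 18 + 14 = 50.
Crypto + Graphics + Algorithms + HCI: credit hours 13 + 10 + 6 + 6 = 35 ≤ 37, interest score 10 + 11 + 18 + 14 = 53.
Best is Networks, Graphics, Algorithms, and HCI with total interest score 55.

55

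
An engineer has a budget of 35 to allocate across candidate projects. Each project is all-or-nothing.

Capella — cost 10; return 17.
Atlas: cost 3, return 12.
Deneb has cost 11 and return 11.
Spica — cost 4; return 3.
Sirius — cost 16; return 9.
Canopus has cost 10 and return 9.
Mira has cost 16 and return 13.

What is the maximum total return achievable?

This is an integer program with binary decision variables.
Capella + Atlas + Deneb + Canopus: cost 10 + 3 + 11 + 10 = 34 ≤ 35, return 17 + 12 + 11 + 9 = 49.
Capella + Atlas + Spica + Mira: cost 10 + 3 + 4 + 16 = 33 ≤ 35, return 17 + 12 + 3 + 13 = 45.
Best is Capella, Atlas, Deneb, and Canopus with total return 49.

49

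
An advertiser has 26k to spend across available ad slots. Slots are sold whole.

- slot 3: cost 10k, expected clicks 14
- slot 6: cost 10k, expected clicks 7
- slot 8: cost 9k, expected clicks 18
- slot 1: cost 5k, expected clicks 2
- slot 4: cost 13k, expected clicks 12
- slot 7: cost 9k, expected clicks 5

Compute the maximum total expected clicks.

34

slot 3 + slot 8 + slot 1: cost 10 + 9 + 5 = 24 ≤ 26, expected clicks 14 + 18 + 2 = 34.
slot 3 + slot 8: cost 10 + 9 = 19 ≤ 26, expected clicks 14 + 18 = 32.
slot 8 + slot 4: cost 9 + 13 = 22 ≤ 26, expected clicks 18 + 12 = 30.
Best is slot 3, slot 8, and slot 1 with total expected clicks 34.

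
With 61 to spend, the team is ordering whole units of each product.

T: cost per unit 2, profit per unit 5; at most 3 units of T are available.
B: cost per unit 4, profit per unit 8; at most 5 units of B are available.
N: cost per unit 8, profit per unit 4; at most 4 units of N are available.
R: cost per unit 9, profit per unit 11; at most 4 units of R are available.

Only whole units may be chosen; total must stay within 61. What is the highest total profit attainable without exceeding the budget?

94

Take 2×T, 5×B, and 4×R: cost 60 ≤ 61, profit 2·5 + 5·8 + 4·11 = 94.
No other integer combination yields more.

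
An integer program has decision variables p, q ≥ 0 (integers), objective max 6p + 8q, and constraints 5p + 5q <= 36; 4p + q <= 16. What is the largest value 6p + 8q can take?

56

(p,q)=(0,7): 5·0+5·7=35≤36, 4·0+1·7=7≤16, objective 56.
(p,q)=(1,6): 5·1+5·6=35≤36, 4·1+1·6=10≤16, objective 54.
Maximum is 56 at (p,q)=(0,7).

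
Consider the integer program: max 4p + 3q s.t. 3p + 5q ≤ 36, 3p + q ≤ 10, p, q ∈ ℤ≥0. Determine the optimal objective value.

22

(p,q)=(1,6): 3·1+5·6=33≤36, 3·1+1·6=9≤10, objective 22.
(p,q)=(0,7): 3·0+5·7=35≤36, 3·0+1·7=7≤10, objective 21.
(p,q)=(1,5): 3·1+5·5=28≤36, 3·1+1·5=8≤10, objective 19.
No feasible integer point exceeds 22.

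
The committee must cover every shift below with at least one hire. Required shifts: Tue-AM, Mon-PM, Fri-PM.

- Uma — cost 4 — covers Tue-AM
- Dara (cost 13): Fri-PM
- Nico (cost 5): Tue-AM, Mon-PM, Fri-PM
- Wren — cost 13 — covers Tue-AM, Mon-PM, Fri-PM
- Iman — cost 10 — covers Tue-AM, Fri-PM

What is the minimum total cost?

5

This is a weighted set-cover instance.
Nico alone covers Tue-AM, Mon-PM, Fri-PM — every shift.
Total cost: 5.
No cover costs less than 5.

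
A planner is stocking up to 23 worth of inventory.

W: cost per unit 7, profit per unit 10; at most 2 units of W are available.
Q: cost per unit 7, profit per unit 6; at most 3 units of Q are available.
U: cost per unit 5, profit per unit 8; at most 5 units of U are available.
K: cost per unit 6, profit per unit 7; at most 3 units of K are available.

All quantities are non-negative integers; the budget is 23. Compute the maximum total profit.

This is a bounded integer knapsack.
Take 1×W and 3×U: cost 22 ≤ 23, profit 1·10 + 3·8 = 34.
No other integer combination yields more.

34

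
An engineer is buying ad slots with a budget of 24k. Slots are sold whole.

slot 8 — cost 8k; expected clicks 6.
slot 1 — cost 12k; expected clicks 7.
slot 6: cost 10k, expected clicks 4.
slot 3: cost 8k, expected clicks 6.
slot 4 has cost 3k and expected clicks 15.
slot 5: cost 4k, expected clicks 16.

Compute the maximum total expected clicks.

Allowing fractional choices, the relaxed optimum would be about 43.6, but ad slots are indivisible.
slot 8 + slot 3 + slot 4 + slot 5: cost 8 + 8 + 3 + 4 = 23 ≤ 24, expected clicks 6 + 6 + 15 + 16 = 43.
slot 8 + slot 4 + slot 5: cost 8 + 3 + 4 = 15 ≤ 24, expected clicks 6 + 15 + 16 = 37.
slot 1 + slot 4 + slot 5: cost 12 + 3 + 4 = 19 ≤ 24, expected clicks 7 + 15 + 16 = 38.
Best is slot 8, slot 3, slot 4, and slot 5 with total expected clicks 43.

43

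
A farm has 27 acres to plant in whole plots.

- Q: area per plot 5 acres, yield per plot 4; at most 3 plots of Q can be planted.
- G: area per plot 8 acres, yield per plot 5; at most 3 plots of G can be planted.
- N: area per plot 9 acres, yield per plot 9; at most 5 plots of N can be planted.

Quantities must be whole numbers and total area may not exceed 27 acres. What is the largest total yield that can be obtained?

27

3×N: area 27 ≤ 27, yield 3·9 = 27.
1×G and 2×N: area 26 ≤ 27, yield 1·5 + 2·9 = 23.
Best is 27.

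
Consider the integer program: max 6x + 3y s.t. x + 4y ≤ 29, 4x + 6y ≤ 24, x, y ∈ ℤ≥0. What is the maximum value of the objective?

(x,y)=(6,0): 1·6+4·0=6≤29, 4·6+6·0=24≤24, objective 36.
(x,y)=(5,0): 1·5+4·0=5≤29, 4·5+6·0=20≤24, objective 30.
The best lattice point is (6,0), giving 36.

36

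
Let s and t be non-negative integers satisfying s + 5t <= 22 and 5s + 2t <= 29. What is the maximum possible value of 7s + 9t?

Relaxing integrality, the LP optimum is 62.43 at (s,t) = (4.39, 3.52), which is not an integer point.
(s,t)=(4,3): 1·4+5·3=19≤22, 5·4+2·3=26≤29, objective 55.
(s,t)=(5,2): 1·5+5·2=15≤22, 5·5+2·2=29≤29, objective 53.
(s,t)=(3,3): 1·3+5·3=18≤22, 5·3+2·3=21≤29, objective 48.
(s,t)=(4,2): 1·4+5·2=14≤22, 5·4+2·2=24≤29, objective 46.
No feasible integer point exceeds 55.

55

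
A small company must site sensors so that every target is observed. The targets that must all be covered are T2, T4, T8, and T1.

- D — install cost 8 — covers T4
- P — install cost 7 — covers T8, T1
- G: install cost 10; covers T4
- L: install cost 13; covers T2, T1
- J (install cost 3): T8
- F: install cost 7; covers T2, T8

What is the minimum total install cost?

22

This is an integer covering problem.
The greedy cost-per-new-target heuristic would pick J, L, and D for 24, but a cheaper cover exists.
Choose D, P, and F: together they cover T2, T4, T8, T1 — every target.
Total install cost: 8 + 7 + 7 = 22.
No cover costs less than 22.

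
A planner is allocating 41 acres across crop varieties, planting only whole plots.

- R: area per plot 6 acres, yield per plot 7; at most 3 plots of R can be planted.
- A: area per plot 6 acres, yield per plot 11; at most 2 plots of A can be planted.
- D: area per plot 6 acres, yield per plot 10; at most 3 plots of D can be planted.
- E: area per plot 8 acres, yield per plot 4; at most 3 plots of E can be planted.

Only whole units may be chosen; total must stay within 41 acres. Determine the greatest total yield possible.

59

2×A, 3×D, and 1×E: area 38 ≤ 41, yield 2·11 + 3·10 + 1·4 = 56.
1×R, 2×A, and 3×D: area 36 ≤ 41, yield 1·7 + 2·11 + 3·10 = 59.
Best is 59.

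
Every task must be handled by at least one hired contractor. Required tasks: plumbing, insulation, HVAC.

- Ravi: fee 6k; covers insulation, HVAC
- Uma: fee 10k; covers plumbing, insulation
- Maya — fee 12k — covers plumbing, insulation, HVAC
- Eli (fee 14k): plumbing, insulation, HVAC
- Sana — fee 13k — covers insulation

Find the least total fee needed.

12

The greedy cost-per-new-task heuristic would pick Ravi and Uma for 16, but a cheaper cover exists.
Maya alone covers plumbing, insulation, HVAC — every task.
Total fee: 12.
No cover costs less than 12.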